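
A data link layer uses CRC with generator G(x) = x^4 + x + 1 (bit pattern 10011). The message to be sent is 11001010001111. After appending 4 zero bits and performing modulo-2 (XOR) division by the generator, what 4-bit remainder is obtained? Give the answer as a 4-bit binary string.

0111

Append 4 zeros: 110010100011110000. Divide by 10011 (XOR where the leading bit is 1):
  pos 0: 11001 XOR 10011 = 01010
  pos 1: 10100 XOR 10011 = 00111
  pos 3: 11110 XOR 10011 = 01101
  pos 4: 11010 XOR 10011 = 01001
  pos 5: 10010 XOR 10011 = 00001
  pos 9: 11111 XOR 10011 = 01100
  pos 10: 11000 XOR 10011 = 01011
  pos 11: 10110 XOR 10011 = 00101
  pos 13: 10100 XOR 10011 = 00111
Remainder (last 4 bits) = 0111. This is the CRC / FCS.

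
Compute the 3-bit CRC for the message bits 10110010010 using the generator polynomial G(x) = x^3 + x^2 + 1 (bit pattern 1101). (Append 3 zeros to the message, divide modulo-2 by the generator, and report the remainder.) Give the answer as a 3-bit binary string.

010

Append 3 zeros: 10110010010000. Divide by 1101 (XOR where the leading bit is 1):
  pos 0: 1011 XOR 1101 = 0110
  pos 1: 1100 XOR 1101 = 0001
  pos 4: 1010 XOR 1101 = 0111
  pos 5: 1110 XOR 1101 = 0011
  pos 7: 1110 XOR 1101 = 0011
  pos 9: 1100 XOR 1101 = 0001
Remainder (last 3 bits) = 010. This is the CRC / FCS.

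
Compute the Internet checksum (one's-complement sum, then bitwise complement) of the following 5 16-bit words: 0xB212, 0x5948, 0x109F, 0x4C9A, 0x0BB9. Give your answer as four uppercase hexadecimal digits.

8BB2

One's-complement addition (fold any carry out of bit 15 back into bit 0):
  0xB212 + 0x5948 = 0x10B5A → wrap carry → 0x0B5B
  0x0B5B + 0x109F = 0x01BFA
  0x1BFA + 0x4C9A = 0x06894
  0x6894 + 0x0BB9 = 0x0744D
One's-complement sum = 0x744D.
Checksum = ~0x744D & 0xFFFF = 0x8BB2.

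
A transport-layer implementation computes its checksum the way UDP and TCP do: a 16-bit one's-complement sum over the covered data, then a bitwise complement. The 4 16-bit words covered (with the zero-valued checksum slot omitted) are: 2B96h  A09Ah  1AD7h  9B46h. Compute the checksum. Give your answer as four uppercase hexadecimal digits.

One's-complement addition (fold any carry out of bit 15 back into bit 0):
  0x2B96 + 0xA09A = 0x0CC30
  0xCC30 + 0x1AD7 = 0x0E707
  0xE707 + 0x9B46 = 0x1824D → wrap carry → 0x824E
One's-complement sum = 0x824E.
Checksum = ~0x824E & 0xFFFF = 0x7DB1.

7DB1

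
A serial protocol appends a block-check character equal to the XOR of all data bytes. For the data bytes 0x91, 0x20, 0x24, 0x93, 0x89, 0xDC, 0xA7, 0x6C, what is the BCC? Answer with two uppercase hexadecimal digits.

98

XOR the bytes together:
  start with 0x91
  0x91 ⊕ 0x20 = 0xB1
  0xB1 ⊕ 0x24 = 0x95
  0x95 ⊕ 0x93 = 0x06
  0x06 ⊕ 0x89 = 0x8F
  0x8F ⊕ 0xDC = 0x53
  0x53 ⊕ 0xA7 = 0xF4
  0xF4 ⊕ 0x6C = 0x98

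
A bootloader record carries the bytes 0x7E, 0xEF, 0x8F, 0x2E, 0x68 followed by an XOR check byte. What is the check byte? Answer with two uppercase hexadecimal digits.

58

XOR the bytes together:
  start with 0x7E
  0x7E ⊕ 0xEF = 0x91
  0x91 ⊕ 0x8F = 0x1E
  0x1E ⊕ 0x2E = 0x30
  0x30 ⊕ 0x68 = 0x58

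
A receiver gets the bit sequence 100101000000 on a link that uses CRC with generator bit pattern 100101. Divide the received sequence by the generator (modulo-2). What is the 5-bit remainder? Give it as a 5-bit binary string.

00000

Modulo-2 division of 100101000000 by 100101:
  pos 0: 100101 XOR 100101 = 000000
Remainder = 00000 (zero — the frame passes the CRC check).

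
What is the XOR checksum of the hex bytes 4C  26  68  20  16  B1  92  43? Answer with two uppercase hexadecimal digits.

XOR the bytes together:
  start with 0x4C
  0x4C ⊕ 0x26 = 0x6A
  0x6A ⊕ 0x68 = 0x02
  0x02 ⊕ 0x20 = 0x22
  0x22 ⊕ 0x16 = 0x34
  0x34 ⊕ 0xB1 = 0x85
  0x85 ⊕ 0x92 = 0x17
  0x17 ⊕ 0x43 = 0x54

54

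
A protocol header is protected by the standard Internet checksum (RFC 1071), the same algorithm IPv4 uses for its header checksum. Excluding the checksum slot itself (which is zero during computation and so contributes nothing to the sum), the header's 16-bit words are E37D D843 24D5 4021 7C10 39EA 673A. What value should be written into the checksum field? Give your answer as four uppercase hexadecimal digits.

One's-complement addition (fold any carry out of bit 15 back into bit 0):
  0xE37D + 0xD843 = 0x1BBC0 → wrap carry → 0xBBC1
  0xBBC1 + 0x24D5 = 0x0E096
  0xE096 + 0x4021 = 0x120B7 → wrap carry → 0x20B8
  0x20B8 + 0x7C10 = 0x09CC8
  0x9CC8 + 0x39EA = 0x0D6B2
  0xD6B2 + 0x673A = 0x13DEC → wrap carry → 0x3DED
One's-complement sum = 0x3DED.
Checksum = ~0x3DED & 0xFFFF = 0xC212.

C212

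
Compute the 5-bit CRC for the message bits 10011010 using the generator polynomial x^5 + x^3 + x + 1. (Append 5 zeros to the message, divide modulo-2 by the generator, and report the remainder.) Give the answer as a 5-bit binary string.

11110

Append 5 zeros: 1001101000000. Divide by 101011 (XOR where the leading bit is 1):
  pos 0: 100110 XOR 101011 = 001101
  pos 2: 110110 XOR 101011 = 011101
  pos 3: 111010 XOR 101011 = 010001
  pos 4: 100010 XOR 101011 = 001001
  pos 6: 100100 XOR 101011 = 001111
Remainder (last 5 bits) = 11110. This is the CRC / FCS.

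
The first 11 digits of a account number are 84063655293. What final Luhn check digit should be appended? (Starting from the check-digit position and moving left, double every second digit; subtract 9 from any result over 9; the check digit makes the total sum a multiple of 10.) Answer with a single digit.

Partial digits right→left: 3 9 2 5 5 6 3 6 0 4 8
Double every second digit counting from the check-digit position (so the 1st, 3rd, 5th, ... of the partial from the right).
  doubled (with −9 where >9): 6 4 1 6 0 7 → sum 24
  kept as-is: 9 5 6 6 4 → sum 30
Total = 24 + 30 = 54.
Check digit = (10 − (54 mod 10)) mod 10 = 6.

6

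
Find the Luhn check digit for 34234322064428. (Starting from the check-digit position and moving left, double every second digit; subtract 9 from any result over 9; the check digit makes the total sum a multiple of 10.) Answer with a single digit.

1

Partial digits right→left: 8 2 4 4 6 0 2 2 3 4 3 2 4 3
Double every second digit counting from the check-digit position (so the 1st, 3rd, 5th, ... of the partial from the right).
  doubled (with −9 where >9): 7 8 3 4 6 6 8 → sum 42
  kept as-is: 2 4 0 2 4 2 3 → sum 17
Total = 42 + 17 = 59.
Check digit = (10 − (59 mod 10)) mod 10 = 1.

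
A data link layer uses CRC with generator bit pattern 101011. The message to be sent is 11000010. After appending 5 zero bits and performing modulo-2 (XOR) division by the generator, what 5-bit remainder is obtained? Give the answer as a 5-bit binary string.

Append 5 zeros: 1100001000000. Divide by 101011 (XOR where the leading bit is 1):
  pos 0: 110000 XOR 101011 = 011011
  pos 1: 110111 XOR 101011 = 011100
  pos 2: 111000 XOR 101011 = 010011
  pos 3: 100110 XOR 101011 = 001101
  pos 5: 110100 XOR 101011 = 011111
  pos 6: 111110 XOR 101011 = 010101
  pos 7: 101010 XOR 101011 = 000001
Remainder (last 5 bits) = 00001. This is the CRC / FCS.

00001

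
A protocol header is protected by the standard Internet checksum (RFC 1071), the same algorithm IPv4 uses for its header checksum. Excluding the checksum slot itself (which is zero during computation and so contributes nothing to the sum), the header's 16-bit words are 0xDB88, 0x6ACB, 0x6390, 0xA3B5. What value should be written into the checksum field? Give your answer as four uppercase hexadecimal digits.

One's-complement addition (fold any carry out of bit 15 back into bit 0):
  0xDB88 + 0x6ACB = 0x14653 → wrap carry → 0x4654
  0x4654 + 0x6390 = 0x0A9E4
  0xA9E4 + 0xA3B5 = 0x14D99 → wrap carry → 0x4D9A
One's-complement sum = 0x4D9A.
Checksum = ~0x4D9A & 0xFFFF = 0xB265.

B265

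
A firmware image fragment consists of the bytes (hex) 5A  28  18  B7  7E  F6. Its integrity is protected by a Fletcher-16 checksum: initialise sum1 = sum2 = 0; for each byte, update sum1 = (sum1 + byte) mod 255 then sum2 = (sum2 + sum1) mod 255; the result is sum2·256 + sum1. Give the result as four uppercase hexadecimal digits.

Running sums (mod 255):
  after byte 0 (5A): sum1=90, sum2=90
  after byte 1 (28): sum1=130, sum2=220
  after byte 2 (18): sum1=154, sum2=119
  after byte 3 (B7): sum1=82, sum2=201
  after byte 4 (7E): sum1=208, sum2=154
  after byte 5 (F6): sum1=199, sum2=98
Checksum = sum2·256 + sum1 = 98·256 + 199 = 25287 = 0x62C7.

62C7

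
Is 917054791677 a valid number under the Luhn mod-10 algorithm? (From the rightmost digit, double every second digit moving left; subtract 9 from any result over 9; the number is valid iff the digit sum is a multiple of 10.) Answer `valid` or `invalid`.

invalid

From the right, keep odd positions and double even positions (subtract 9 from any doubled value over 9):
  doubled (positions 2,4,...): 5 2 5 1 5 9 → sum 27
  kept (positions 1,3,...): 7 6 9 4 0 1 → sum 27
Total = 54.
54 mod 10 = 4, so the number is invalid.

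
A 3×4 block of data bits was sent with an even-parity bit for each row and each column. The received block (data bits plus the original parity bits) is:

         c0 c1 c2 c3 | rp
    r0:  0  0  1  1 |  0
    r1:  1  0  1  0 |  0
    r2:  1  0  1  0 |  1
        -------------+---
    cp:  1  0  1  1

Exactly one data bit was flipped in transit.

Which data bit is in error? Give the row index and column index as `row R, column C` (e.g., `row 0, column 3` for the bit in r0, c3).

Recompute each row's even parity and compare to rp:
  r0: data parity 0, sent rp 0 → ok
  r1: data parity 0, sent rp 0 → ok
  r2: data parity 0, sent rp 1 → mismatch
Recompute each column's even parity and compare to cp:
  c0: data parity 0, sent cp 1 → mismatch
  c1: data parity 0, sent cp 0 → ok
  c2: data parity 1, sent cp 1 → ok
  c3: data parity 1, sent cp 1 → ok
Exactly one row (r2) and one column (c0) fail → the flipped bit is at their intersection.

row 2, column 0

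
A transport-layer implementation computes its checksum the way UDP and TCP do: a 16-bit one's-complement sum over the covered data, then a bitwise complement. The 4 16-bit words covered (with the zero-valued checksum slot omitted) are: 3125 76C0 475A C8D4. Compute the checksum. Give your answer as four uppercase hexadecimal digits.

47EB

One's-complement addition (fold any carry out of bit 15 back into bit 0):
  0x3125 + 0x76C0 = 0x0A7E5
  0xA7E5 + 0x475A = 0x0EF3F
  0xEF3F + 0xC8D4 = 0x1B813 → wrap carry → 0xB814
One's-complement sum = 0xB814.
Checksum = ~0xB814 & 0xFFFF = 0x47EB.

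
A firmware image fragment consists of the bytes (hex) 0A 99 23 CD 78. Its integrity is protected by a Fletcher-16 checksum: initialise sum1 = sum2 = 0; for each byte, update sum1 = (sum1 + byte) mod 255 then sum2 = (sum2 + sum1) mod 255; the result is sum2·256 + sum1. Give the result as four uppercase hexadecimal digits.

Running sums (mod 255):
  after byte 0 (0A): sum1=10, sum2=10
  after byte 1 (99): sum1=163, sum2=173
  after byte 2 (23): sum1=198, sum2=116
  after byte 3 (CD): sum1=148, sum2=9
  after byte 4 (78): sum1=13, sum2=22
Checksum = sum2·256 + sum1 = 22·256 + 13 = 5645 = 0x160D.

160D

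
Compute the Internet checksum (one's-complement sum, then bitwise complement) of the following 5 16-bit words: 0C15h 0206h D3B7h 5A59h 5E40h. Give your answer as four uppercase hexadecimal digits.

6593

One's-complement addition (fold any carry out of bit 15 back into bit 0):
  0x0C15 + 0x0206 = 0x00E1B
  0x0E1B + 0xD3B7 = 0x0E1D2
  0xE1D2 + 0x5A59 = 0x13C2B → wrap carry → 0x3C2C
  0x3C2C + 0x5E40 = 0x09A6C
One's-complement sum = 0x9A6C.
Checksum = ~0x9A6C & 0xFFFF = 0x6593.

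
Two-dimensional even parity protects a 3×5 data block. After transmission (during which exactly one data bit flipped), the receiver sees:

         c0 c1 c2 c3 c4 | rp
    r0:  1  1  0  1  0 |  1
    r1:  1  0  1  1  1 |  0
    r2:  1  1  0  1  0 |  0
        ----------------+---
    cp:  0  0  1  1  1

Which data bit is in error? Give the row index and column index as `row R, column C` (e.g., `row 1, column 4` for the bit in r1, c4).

Recompute each row's even parity and compare to rp:
  r0: data parity 1, sent rp 1 → ok
  r1: data parity 0, sent rp 0 → ok
  r2: data parity 1, sent rp 0 → mismatch
Recompute each column's even parity and compare to cp:
  c0: data parity 1, sent cp 0 → mismatch
  c1: data parity 0, sent cp 0 → ok
  c2: data parity 1, sent cp 1 → ok
  c3: data parity 1, sent cp 1 → ok
  c4: data parity 1, sent cp 1 → ok
Exactly one row (r2) and one column (c0) fail → the flipped bit is at their intersection.

row 2, column 0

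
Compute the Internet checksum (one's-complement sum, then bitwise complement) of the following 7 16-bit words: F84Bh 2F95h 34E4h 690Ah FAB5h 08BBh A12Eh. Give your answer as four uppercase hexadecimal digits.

One's-complement addition (fold any carry out of bit 15 back into bit 0):
  0xF84B + 0x2F95 = 0x127E0 → wrap carry → 0x27E1
  0x27E1 + 0x34E4 = 0x05CC5
  0x5CC5 + 0x690A = 0x0C5CF
  0xC5CF + 0xFAB5 = 0x1C084 → wrap carry → 0xC085
  0xC085 + 0x08BB = 0x0C940
  0xC940 + 0xA12E = 0x16A6E → wrap carry → 0x6A6F
One's-complement sum = 0x6A6F.
Checksum = ~0x6A6F & 0xFFFF = 0x9590.

9590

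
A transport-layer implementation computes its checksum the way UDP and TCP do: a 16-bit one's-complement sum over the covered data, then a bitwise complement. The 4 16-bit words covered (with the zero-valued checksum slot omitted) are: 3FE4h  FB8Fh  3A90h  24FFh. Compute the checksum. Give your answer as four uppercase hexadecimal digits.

One's-complement addition (fold any carry out of bit 15 back into bit 0):
  0x3FE4 + 0xFB8F = 0x13B73 → wrap carry → 0x3B74
  0x3B74 + 0x3A90 = 0x07604
  0x7604 + 0x24FF = 0x09B03
One's-complement sum = 0x9B03.
Checksum = ~0x9B03 & 0xFFFF = 0x64FC.

64FC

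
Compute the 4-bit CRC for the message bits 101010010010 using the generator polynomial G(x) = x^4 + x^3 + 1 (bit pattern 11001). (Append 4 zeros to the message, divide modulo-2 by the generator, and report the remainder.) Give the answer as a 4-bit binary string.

Append 4 zeros: 1010100100100000. Divide by 11001 (XOR where the leading bit is 1):
  pos 0: 10101 XOR 11001 = 01100
  pos 1: 11000 XOR 11001 = 00001
  pos 5: 10100 XOR 11001 = 01101
  pos 6: 11011 XOR 11001 = 00010
  pos 9: 10000 XOR 11001 = 01001
  pos 10: 10010 XOR 11001 = 01011
  pos 11: 10110 XOR 11001 = 01111
Remainder (last 4 bits) = 1111. This is the CRC / FCS.

1111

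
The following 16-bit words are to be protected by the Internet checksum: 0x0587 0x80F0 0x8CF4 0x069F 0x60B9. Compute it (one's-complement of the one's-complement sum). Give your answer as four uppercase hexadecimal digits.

One's-complement addition (fold any carry out of bit 15 back into bit 0):
  0x0587 + 0x80F0 = 0x08677
  0x8677 + 0x8CF4 = 0x1136B → wrap carry → 0x136C
  0x136C + 0x069F = 0x01A0B
  0x1A0B + 0x60B9 = 0x07AC4
One's-complement sum = 0x7AC4.
Checksum = ~0x7AC4 & 0xFFFF = 0x853B.

853B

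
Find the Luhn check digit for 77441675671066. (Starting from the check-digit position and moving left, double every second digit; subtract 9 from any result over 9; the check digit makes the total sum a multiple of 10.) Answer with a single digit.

Partial digits right→left: 6 6 0 1 7 6 5 7 6 1 4 4 7 7
Double every second digit counting from the check-digit position (so the 1st, 3rd, 5th, ... of the partial from the right).
  doubled (with −9 where >9): 3 0 5 1 3 8 5 → sum 25
  kept as-is: 6 1 6 7 1 4 7 → sum 32
Total = 25 + 32 = 57.
Check digit = (10 − (57 mod 10)) mod 10 = 3.

3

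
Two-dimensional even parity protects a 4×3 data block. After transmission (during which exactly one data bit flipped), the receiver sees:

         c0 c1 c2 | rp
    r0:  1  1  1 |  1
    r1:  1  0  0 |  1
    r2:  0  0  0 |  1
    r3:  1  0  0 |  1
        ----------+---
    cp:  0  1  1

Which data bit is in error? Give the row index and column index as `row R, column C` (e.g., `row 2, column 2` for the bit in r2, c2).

row 2, column 0

Recompute each row's even parity and compare to rp:
  r0: data parity 1, sent rp 1 → ok
  r1: data parity 1, sent rp 1 → ok
  r2: data parity 0, sent rp 1 → mismatch
  r3: data parity 1, sent rp 1 → ok
Recompute each column's even parity and compare to cp:
  c0: data parity 1, sent cp 0 → mismatch
  c1: data parity 1, sent cp 1 → ok
  c2: data parity 1, sent cp 1 → ok
Exactly one row (r2) and one column (c0) fail → the flipped bit is at their intersection.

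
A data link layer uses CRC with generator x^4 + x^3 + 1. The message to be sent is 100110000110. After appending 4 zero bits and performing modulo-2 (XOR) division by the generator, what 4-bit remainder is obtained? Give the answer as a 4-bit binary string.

Append 4 zeros: 1001100001100000. Divide by 11001 (XOR where the leading bit is 1):
  pos 0: 10011 XOR 11001 = 01010
  pos 1: 10100 XOR 11001 = 01101
  pos 2: 11010 XOR 11001 = 00011
  pos 5: 11001 XOR 11001 = 00000
  pos 10: 10000 XOR 11001 = 01001
  pos 11: 10010 XOR 11001 = 01011
Remainder (last 4 bits) = 1011. This is the CRC / FCS.

1011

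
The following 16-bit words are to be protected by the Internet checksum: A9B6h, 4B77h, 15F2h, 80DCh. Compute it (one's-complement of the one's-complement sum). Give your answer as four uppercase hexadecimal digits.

7403

One's-complement addition (fold any carry out of bit 15 back into bit 0):
  0xA9B6 + 0x4B77 = 0x0F52D
  0xF52D + 0x15F2 = 0x10B1F → wrap carry → 0x0B20
  0x0B20 + 0x80DC = 0x08BFC
One's-complement sum = 0x8BFC.
Checksum = ~0x8BFC & 0xFFFF = 0x7403.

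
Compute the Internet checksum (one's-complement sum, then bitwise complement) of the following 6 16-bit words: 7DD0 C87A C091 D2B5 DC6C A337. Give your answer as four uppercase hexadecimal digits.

A6C8

One's-complement addition (fold any carry out of bit 15 back into bit 0):
  0x7DD0 + 0xC87A = 0x1464A → wrap carry → 0x464B
  0x464B + 0xC091 = 0x106DC → wrap carry → 0x06DD
  0x06DD + 0xD2B5 = 0x0D992
  0xD992 + 0xDC6C = 0x1B5FE → wrap carry → 0xB5FF
  0xB5FF + 0xA337 = 0x15936 → wrap carry → 0x5937
One's-complement sum = 0x5937.
Checksum = ~0x5937 & 0xFFFF = 0xA6C8.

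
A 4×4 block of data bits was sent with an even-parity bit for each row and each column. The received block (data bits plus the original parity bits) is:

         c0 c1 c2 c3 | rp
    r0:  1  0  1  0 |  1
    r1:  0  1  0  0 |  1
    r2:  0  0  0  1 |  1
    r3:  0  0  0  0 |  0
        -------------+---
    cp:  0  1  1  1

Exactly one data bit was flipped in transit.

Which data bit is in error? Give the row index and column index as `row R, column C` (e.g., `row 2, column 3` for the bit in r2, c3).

Recompute each row's even parity and compare to rp:
  r0: data parity 0, sent rp 1 → mismatch
  r1: data parity 1, sent rp 1 → ok
  r2: data parity 1, sent rp 1 → ok
  r3: data parity 0, sent rp 0 → ok
Recompute each column's even parity and compare to cp:
  c0: data parity 1, sent cp 0 → mismatch
  c1: data parity 1, sent cp 1 → ok
  c2: data parity 1, sent cp 1 → ok
  c3: data parity 1, sent cp 1 → ok
Exactly one row (r0) and one column (c0) fail → the flipped bit is at their intersection.

row 0, column 0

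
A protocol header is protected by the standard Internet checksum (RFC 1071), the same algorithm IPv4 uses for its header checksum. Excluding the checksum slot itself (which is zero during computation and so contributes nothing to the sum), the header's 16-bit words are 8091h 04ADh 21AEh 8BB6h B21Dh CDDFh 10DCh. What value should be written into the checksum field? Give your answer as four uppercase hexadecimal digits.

3C83

One's-complement addition (fold any carry out of bit 15 back into bit 0):
  0x8091 + 0x04AD = 0x0853E
  0x853E + 0x21AE = 0x0A6EC
  0xA6EC + 0x8BB6 = 0x132A2 → wrap carry → 0x32A3
  0x32A3 + 0xB21D = 0x0E4C0
  0xE4C0 + 0xCDDF = 0x1B29F → wrap carry → 0xB2A0
  0xB2A0 + 0x10DC = 0x0C37C
One's-complement sum = 0xC37C.
Checksum = ~0xC37C & 0xFFFF = 0x3C83.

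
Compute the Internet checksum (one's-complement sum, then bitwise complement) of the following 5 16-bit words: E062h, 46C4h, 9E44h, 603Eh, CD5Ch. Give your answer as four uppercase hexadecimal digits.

One's-complement addition (fold any carry out of bit 15 back into bit 0):
  0xE062 + 0x46C4 = 0x12726 → wrap carry → 0x2727
  0x2727 + 0x9E44 = 0x0C56B
  0xC56B + 0x603E = 0x125A9 → wrap carry → 0x25AA
  0x25AA + 0xCD5C = 0x0F306
One's-complement sum = 0xF306.
Checksum = ~0xF306 & 0xFFFF = 0x0CF9.

0CF9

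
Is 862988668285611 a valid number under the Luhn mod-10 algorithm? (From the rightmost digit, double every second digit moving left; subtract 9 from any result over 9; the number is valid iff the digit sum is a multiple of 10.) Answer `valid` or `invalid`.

From the right, keep odd positions and double even positions (subtract 9 from any doubled value over 9):
  doubled (positions 2,4,...): 2 1 4 3 7 9 3 → sum 29
  kept (positions 1,3,...): 1 6 8 8 6 8 2 8 → sum 47
Total = 76.
76 mod 10 = 6, so the number is invalid.

invalid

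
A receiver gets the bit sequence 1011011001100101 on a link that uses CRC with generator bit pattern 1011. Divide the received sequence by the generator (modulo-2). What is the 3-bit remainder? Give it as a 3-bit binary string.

Modulo-2 division of 1011011001100101 by 1011:
  pos 0: 1011 XOR 1011 = 0000
  pos 5: 1100 XOR 1011 = 0111
  pos 6: 1111 XOR 1011 = 0100
  pos 7: 1001 XOR 1011 = 0010
  pos 9: 1000 XOR 1011 = 0011
  pos 11: 1110 XOR 1011 = 0101
  pos 12: 1011 XOR 1011 = 0000
Remainder = 000 (zero — the frame passes the CRC check).

000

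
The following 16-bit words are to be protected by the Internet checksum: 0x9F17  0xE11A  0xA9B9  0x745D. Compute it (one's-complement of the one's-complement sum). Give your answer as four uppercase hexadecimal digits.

One's-complement addition (fold any carry out of bit 15 back into bit 0):
  0x9F17 + 0xE11A = 0x18031 → wrap carry → 0x8032
  0x8032 + 0xA9B9 = 0x129EB → wrap carry → 0x29EC
  0x29EC + 0x745D = 0x09E49
One's-complement sum = 0x9E49.
Checksum = ~0x9E49 & 0xFFFF = 0x61B6.

61B6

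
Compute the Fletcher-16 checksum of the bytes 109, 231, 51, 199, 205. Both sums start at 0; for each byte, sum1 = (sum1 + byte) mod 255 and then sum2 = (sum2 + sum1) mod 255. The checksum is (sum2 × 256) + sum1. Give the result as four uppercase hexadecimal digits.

Running sums (mod 255):
  after byte 0 (109): sum1=109, sum2=109
  after byte 1 (231): sum1=85, sum2=194
  after byte 2 (51): sum1=136, sum2=75
  after byte 3 (199): sum1=80, sum2=155
  after byte 4 (205): sum1=30, sum2=185
Checksum = sum2·256 + sum1 = 185·256 + 30 = 47390 = 0xB91E.

B91E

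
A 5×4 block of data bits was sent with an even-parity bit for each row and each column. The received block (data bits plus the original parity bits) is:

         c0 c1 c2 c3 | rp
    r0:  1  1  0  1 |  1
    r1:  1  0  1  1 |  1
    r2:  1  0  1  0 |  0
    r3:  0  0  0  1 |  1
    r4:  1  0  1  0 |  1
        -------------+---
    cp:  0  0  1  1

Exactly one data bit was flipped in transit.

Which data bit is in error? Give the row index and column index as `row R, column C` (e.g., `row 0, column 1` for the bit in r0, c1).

Recompute each row's even parity and compare to rp:
  r0: data parity 1, sent rp 1 → ok
  r1: data parity 1, sent rp 1 → ok
  r2: data parity 0, sent rp 0 → ok
  r3: data parity 1, sent rp 1 → ok
  r4: data parity 0, sent rp 1 → mismatch
Recompute each column's even parity and compare to cp:
  c0: data parity 0, sent cp 0 → ok
  c1: data parity 1, sent cp 0 → mismatch
  c2: data parity 1, sent cp 1 → ok
  c3: data parity 1, sent cp 1 → ok
Exactly one row (r4) and one column (c1) fail → the flipped bit is at their intersection.

row 4, column 1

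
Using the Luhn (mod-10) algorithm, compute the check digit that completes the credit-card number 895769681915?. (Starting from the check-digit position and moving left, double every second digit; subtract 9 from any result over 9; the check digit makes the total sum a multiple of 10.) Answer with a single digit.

Partial digits right→left: 5 1 9 1 8 6 9 6 7 5 9 8
Double every second digit counting from the check-digit position (so the 1st, 3rd, 5th, ... of the partial from the right).
  doubled (with −9 where >9): 1 9 7 9 5 9 → sum 40
  kept as-is: 1 1 6 6 5 8 → sum 27
Total = 40 + 27 = 67.
Check digit = (10 − (67 mod 10)) mod 10 = 3.

3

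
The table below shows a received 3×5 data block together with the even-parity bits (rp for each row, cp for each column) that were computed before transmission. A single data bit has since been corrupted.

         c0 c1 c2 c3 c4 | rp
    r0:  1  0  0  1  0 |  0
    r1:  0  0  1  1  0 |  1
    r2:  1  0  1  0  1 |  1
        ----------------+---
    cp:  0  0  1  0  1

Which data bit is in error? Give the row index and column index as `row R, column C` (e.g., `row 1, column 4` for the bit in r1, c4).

Recompute each row's even parity and compare to rp:
  r0: data parity 0, sent rp 0 → ok
  r1: data parity 0, sent rp 1 → mismatch
  r2: data parity 1, sent rp 1 → ok
Recompute each column's even parity and compare to cp:
  c0: data parity 0, sent cp 0 → ok
  c1: data parity 0, sent cp 0 → ok
  c2: data parity 0, sent cp 1 → mismatch
  c3: data parity 0, sent cp 0 → ok
  c4: data parity 1, sent cp 1 → ok
Exactly one row (r1) and one column (c2) fail → the flipped bit is at their intersection.

row 1, column 2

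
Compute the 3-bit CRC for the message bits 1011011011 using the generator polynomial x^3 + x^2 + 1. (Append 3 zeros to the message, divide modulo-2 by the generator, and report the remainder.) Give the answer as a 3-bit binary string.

Append 3 zeros: 1011011011000. Divide by 1101 (XOR where the leading bit is 1):
  pos 0: 1011 XOR 1101 = 0110
  pos 1: 1100 XOR 1101 = 0001
  pos 4: 1110 XOR 1101 = 0011
  pos 6: 1111 XOR 1101 = 0010
  pos 8: 1000 XOR 1101 = 0101
  pos 9: 1010 XOR 1101 = 0111
Remainder (last 3 bits) = 111. This is the CRC / FCS.

111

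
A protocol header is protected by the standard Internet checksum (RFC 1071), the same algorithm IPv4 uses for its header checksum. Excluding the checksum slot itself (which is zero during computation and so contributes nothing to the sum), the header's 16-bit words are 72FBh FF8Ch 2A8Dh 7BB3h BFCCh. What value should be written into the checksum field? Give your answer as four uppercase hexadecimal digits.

One's-complement addition (fold any carry out of bit 15 back into bit 0):
  0x72FB + 0xFF8C = 0x17287 → wrap carry → 0x7288
  0x7288 + 0x2A8D = 0x09D15
  0x9D15 + 0x7BB3 = 0x118C8 → wrap carry → 0x18C9
  0x18C9 + 0xBFCC = 0x0D895
One's-complement sum = 0xD895.
Checksum = ~0xD895 & 0xFFFF = 0x276A.

276A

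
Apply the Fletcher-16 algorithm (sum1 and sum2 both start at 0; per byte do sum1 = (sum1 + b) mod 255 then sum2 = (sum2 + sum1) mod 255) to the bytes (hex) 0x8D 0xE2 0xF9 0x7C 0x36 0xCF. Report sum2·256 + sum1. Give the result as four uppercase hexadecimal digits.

Running sums (mod 255):
  after byte 0 (0x8D): sum1=141, sum2=141
  after byte 1 (0xE2): sum1=112, sum2=253
  after byte 2 (0xF9): sum1=106, sum2=104
  after byte 3 (0x7C): sum1=230, sum2=79
  after byte 4 (0x36): sum1=29, sum2=108
  after byte 5 (0xCF): sum1=236, sum2=89
Checksum = sum2·256 + sum1 = 89·256 + 236 = 23020 = 0x59EC.

59EC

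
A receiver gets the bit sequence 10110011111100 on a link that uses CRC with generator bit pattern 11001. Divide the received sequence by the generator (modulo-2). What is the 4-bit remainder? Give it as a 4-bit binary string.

Modulo-2 division of 10110011111100 by 11001:
  pos 0: 10110 XOR 11001 = 01111
  pos 1: 11110 XOR 11001 = 00111
  pos 3: 11111 XOR 11001 = 00110
  pos 5: 11011 XOR 11001 = 00010
  pos 8: 10110 XOR 11001 = 01111
  pos 9: 11110 XOR 11001 = 00111
Remainder = 0111 (nonzero — an error is detected).

0111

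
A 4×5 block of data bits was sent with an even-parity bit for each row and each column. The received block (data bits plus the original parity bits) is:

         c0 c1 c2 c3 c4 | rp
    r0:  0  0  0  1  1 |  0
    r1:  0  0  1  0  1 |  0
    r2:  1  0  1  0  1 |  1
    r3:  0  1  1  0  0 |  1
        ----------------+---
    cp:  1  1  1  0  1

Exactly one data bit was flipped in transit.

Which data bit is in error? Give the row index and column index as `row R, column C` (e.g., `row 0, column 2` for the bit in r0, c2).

Recompute each row's even parity and compare to rp:
  r0: data parity 0, sent rp 0 → ok
  r1: data parity 0, sent rp 0 → ok
  r2: data parity 1, sent rp 1 → ok
  r3: data parity 0, sent rp 1 → mismatch
Recompute each column's even parity and compare to cp:
  c0: data parity 1, sent cp 1 → ok
  c1: data parity 1, sent cp 1 → ok
  c2: data parity 1, sent cp 1 → ok
  c3: data parity 1, sent cp 0 → mismatch
  c4: data parity 1, sent cp 1 → ok
Exactly one row (r3) and one column (c3) fail → the flipped bit is at their intersection.

row 3, column 3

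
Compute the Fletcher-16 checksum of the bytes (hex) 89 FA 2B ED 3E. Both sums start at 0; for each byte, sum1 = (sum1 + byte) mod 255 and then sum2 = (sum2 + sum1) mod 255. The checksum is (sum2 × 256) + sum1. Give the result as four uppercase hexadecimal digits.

37DB

Running sums (mod 255):
  after byte 0 (89): sum1=137, sum2=137
  after byte 1 (FA): sum1=132, sum2=14
  after byte 2 (2B): sum1=175, sum2=189
  after byte 3 (ED): sum1=157, sum2=91
  after byte 4 (3E): sum1=219, sum2=55
Checksum = sum2·256 + sum1 = 55·256 + 219 = 14299 = 0x37DB.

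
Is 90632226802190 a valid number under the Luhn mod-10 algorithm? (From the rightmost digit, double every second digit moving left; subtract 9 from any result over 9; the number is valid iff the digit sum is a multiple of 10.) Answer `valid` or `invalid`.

From the right, keep odd positions and double even positions (subtract 9 from any doubled value over 9):
  doubled (positions 2,4,...): 9 4 7 4 4 3 9 → sum 40
  kept (positions 1,3,...): 0 1 0 6 2 3 0 → sum 12
Total = 52.
52 mod 10 = 2, so the number is invalid.

invalid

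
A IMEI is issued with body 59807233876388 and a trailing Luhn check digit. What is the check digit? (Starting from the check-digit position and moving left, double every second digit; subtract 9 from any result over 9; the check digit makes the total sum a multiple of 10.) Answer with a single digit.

8

Partial digits right→left: 8 8 3 6 7 8 3 3 2 7 0 8 9 5
Double every second digit counting from the check-digit position (so the 1st, 3rd, 5th, ... of the partial from the right).
  doubled (with −9 where >9): 7 6 5 6 4 0 9 → sum 37
  kept as-is: 8 6 8 3 7 8 5 → sum 45
Total = 37 + 45 = 82.
Check digit = (10 − (82 mod 10)) mod 10 = 8.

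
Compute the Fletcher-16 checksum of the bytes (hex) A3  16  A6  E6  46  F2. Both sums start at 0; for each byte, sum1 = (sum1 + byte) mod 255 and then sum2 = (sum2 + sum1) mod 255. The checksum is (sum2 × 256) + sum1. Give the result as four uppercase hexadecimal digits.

1380

Running sums (mod 255):
  after byte 0 (A3): sum1=163, sum2=163
  after byte 1 (16): sum1=185, sum2=93
  after byte 2 (A6): sum1=96, sum2=189
  after byte 3 (E6): sum1=71, sum2=5
  after byte 4 (46): sum1=141, sum2=146
  after byte 5 (F2): sum1=128, sum2=19
Checksum = sum2·256 + sum1 = 19·256 + 128 = 4992 = 0x1380.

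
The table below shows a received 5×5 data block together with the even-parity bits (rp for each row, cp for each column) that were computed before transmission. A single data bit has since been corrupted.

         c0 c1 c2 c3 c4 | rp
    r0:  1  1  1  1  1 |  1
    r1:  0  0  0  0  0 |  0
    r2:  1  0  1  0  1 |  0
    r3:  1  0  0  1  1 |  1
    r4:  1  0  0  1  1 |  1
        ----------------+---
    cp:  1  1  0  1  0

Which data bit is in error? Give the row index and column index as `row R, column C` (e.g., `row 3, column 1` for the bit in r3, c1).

row 2, column 0

Recompute each row's even parity and compare to rp:
  r0: data parity 1, sent rp 1 → ok
  r1: data parity 0, sent rp 0 → ok
  r2: data parity 1, sent rp 0 → mismatch
  r3: data parity 1, sent rp 1 → ok
  r4: data parity 1, sent rp 1 → ok
Recompute each column's even parity and compare to cp:
  c0: data parity 0, sent cp 1 → mismatch
  c1: data parity 1, sent cp 1 → ok
  c2: data parity 0, sent cp 0 → ok
  c3: data parity 1, sent cp 1 → ok
  c4: data parity 0, sent cp 0 → ok
Exactly one row (r2) and one column (c0) fail → the flipped bit is at their intersection.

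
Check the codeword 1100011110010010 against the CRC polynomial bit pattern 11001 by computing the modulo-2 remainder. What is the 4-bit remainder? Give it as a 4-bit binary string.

0000

Modulo-2 division of 1100011110010010 by 11001:
  pos 0: 11000 XOR 11001 = 00001
  pos 4: 11111 XOR 11001 = 00110
  pos 6: 11000 XOR 11001 = 00001
  pos 10: 11001 XOR 11001 = 00000
Remainder = 0000 (zero — the frame passes the CRC check).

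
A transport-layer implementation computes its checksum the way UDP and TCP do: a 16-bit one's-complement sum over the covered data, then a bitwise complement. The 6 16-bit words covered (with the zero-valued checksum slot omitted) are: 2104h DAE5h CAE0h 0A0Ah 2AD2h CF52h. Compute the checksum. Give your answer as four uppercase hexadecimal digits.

One's-complement addition (fold any carry out of bit 15 back into bit 0):
  0x2104 + 0xDAE5 = 0x0FBE9
  0xFBE9 + 0xCAE0 = 0x1C6C9 → wrap carry → 0xC6CA
  0xC6CA + 0x0A0A = 0x0D0D4
  0xD0D4 + 0x2AD2 = 0x0FBA6
  0xFBA6 + 0xCF52 = 0x1CAF8 → wrap carry → 0xCAF9
One's-complement sum = 0xCAF9.
Checksum = ~0xCAF9 & 0xFFFF = 0x3506.

3506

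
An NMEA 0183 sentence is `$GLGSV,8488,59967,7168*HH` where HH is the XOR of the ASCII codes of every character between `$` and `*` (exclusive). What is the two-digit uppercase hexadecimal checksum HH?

55

XOR the ASCII codes of the payload characters:
  'G' = 0x47 → acc = 0x47
  'L' = 0x4C → acc = 0x0B
  'G' = 0x47 → acc = 0x4C
  'S' = 0x53 → acc = 0x1F
  'V' = 0x56 → acc = 0x49
  ',' = 0x2C → acc = 0x65
  '8' = 0x38 → acc = 0x5D
  '4' = 0x34 → acc = 0x69
  '8' = 0x38 → acc = 0x51
  '8' = 0x38 → acc = 0x69
  ',' = 0x2C → acc = 0x45
  '5' = 0x35 → acc = 0x70
  '9' = 0x39 → acc = 0x49
  '9' = 0x39 → acc = 0x70
  '6' = 0x36 → acc = 0x46
  '7' = 0x37 → acc = 0x71
  ',' = 0x2C → acc = 0x5D
  '7' = 0x37 → acc = 0x6A
  '1' = 0x31 → acc = 0x5B
  '6' = 0x36 → acc = 0x6D
  '8' = 0x38 → acc = 0x55
Checksum = 0x55.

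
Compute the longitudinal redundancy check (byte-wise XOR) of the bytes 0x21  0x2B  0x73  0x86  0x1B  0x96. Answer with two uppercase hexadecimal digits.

XOR the bytes together:
  start with 0x21
  0x21 ⊕ 0x2B = 0x0A
  0x0A ⊕ 0x73 = 0x79
  0x79 ⊕ 0x86 = 0xFF
  0xFF ⊕ 0x1B = 0xE4
  0xE4 ⊕ 0x96 = 0x72

72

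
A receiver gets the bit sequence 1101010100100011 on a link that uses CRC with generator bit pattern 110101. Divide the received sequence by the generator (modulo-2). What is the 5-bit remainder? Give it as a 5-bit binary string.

Modulo-2 division of 1101010100100011 by 110101:
  pos 0: 110101 XOR 110101 = 000000
  pos 7: 100100 XOR 110101 = 010001
  pos 8: 100010 XOR 110101 = 010111
  pos 9: 101111 XOR 110101 = 011010
  pos 10: 110101 XOR 110101 = 000000
Remainder = 00000 (zero — the frame passes the CRC check).

00000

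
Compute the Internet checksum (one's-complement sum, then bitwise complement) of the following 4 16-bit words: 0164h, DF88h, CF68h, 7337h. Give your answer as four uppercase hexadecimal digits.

One's-complement addition (fold any carry out of bit 15 back into bit 0):
  0x0164 + 0xDF88 = 0x0E0EC
  0xE0EC + 0xCF68 = 0x1B054 → wrap carry → 0xB055
  0xB055 + 0x7337 = 0x1238C → wrap carry → 0x238D
One's-complement sum = 0x238D.
Checksum = ~0x238D & 0xFFFF = 0xDC72.

DC72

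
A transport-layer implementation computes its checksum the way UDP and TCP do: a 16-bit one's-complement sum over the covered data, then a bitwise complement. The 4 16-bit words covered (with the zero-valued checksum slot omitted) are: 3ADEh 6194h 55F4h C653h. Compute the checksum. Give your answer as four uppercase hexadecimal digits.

4745

One's-complement addition (fold any carry out of bit 15 back into bit 0):
  0x3ADE + 0x6194 = 0x09C72
  0x9C72 + 0x55F4 = 0x0F266
  0xF266 + 0xC653 = 0x1B8B9 → wrap carry → 0xB8BA
One's-complement sum = 0xB8BA.
Checksum = ~0xB8BA & 0xFFFF = 0x4745.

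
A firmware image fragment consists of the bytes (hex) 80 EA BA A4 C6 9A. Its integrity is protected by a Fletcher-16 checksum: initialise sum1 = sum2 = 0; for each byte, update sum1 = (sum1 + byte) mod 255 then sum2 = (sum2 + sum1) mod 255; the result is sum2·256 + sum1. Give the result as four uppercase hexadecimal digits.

9A2C

Running sums (mod 255):
  after byte 0 (80): sum1=128, sum2=128
  after byte 1 (EA): sum1=107, sum2=235
  after byte 2 (BA): sum1=38, sum2=18
  after byte 3 (A4): sum1=202, sum2=220
  after byte 4 (C6): sum1=145, sum2=110
  after byte 5 (9A): sum1=44, sum2=154
Checksum = sum2·256 + sum1 = 154·256 + 44 = 39468 = 0x9A2C.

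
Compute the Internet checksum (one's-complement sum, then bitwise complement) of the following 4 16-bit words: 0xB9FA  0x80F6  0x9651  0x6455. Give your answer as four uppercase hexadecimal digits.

CA67

One's-complement addition (fold any carry out of bit 15 back into bit 0):
  0xB9FA + 0x80F6 = 0x13AF0 → wrap carry → 0x3AF1
  0x3AF1 + 0x9651 = 0x0D142
  0xD142 + 0x6455 = 0x13597 → wrap carry → 0x3598
One's-complement sum = 0x3598.
Checksum = ~0x3598 & 0xFFFF = 0xCA67.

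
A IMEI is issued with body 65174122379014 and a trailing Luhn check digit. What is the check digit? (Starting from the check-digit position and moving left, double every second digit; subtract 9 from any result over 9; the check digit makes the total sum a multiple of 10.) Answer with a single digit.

9

Partial digits right→left: 4 1 0 9 7 3 2 2 1 4 7 1 5 6
Double every second digit counting from the check-digit position (so the 1st, 3rd, 5th, ... of the partial from the right).
  doubled (with −9 where >9): 8 0 5 4 2 5 1 → sum 25
  kept as-is: 1 9 3 2 4 1 6 → sum 26
Total = 25 + 26 = 51.
Check digit = (10 − (51 mod 10)) mod 10 = 9.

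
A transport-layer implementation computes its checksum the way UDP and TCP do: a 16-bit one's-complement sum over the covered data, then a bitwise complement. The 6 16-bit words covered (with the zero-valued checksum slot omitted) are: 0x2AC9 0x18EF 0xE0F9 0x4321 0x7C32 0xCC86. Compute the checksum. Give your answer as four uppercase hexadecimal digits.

4F73

One's-complement addition (fold any carry out of bit 15 back into bit 0):
  0x2AC9 + 0x18EF = 0x043B8
  0x43B8 + 0xE0F9 = 0x124B1 → wrap carry → 0x24B2
  0x24B2 + 0x4321 = 0x067D3
  0x67D3 + 0x7C32 = 0x0E405
  0xE405 + 0xCC86 = 0x1B08B → wrap carry → 0xB08C
One's-complement sum = 0xB08C.
Checksum = ~0xB08C & 0xFFFF = 0x4F73.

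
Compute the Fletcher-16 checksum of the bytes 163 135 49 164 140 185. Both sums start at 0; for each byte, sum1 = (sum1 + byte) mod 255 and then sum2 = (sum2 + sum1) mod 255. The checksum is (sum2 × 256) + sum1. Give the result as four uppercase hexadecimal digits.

Running sums (mod 255):
  after byte 0 (163): sum1=163, sum2=163
  after byte 1 (135): sum1=43, sum2=206
  after byte 2 (49): sum1=92, sum2=43
  after byte 3 (164): sum1=1, sum2=44
  after byte 4 (140): sum1=141, sum2=185
  after byte 5 (185): sum1=71, sum2=1
Checksum = sum2·256 + sum1 = 1·256 + 71 = 327 = 0x0147.

0147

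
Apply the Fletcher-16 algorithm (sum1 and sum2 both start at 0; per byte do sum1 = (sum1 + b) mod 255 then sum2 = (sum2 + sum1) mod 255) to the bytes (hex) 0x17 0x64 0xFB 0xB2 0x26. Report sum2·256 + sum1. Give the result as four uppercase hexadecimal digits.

8450

Running sums (mod 255):
  after byte 0 (0x17): sum1=23, sum2=23
  after byte 1 (0x64): sum1=123, sum2=146
  after byte 2 (0xFB): sum1=119, sum2=10
  after byte 3 (0xB2): sum1=42, sum2=52
  after byte 4 (0x26): sum1=80, sum2=132
Checksum = sum2·256 + sum1 = 132·256 + 80 = 33872 = 0x8450.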